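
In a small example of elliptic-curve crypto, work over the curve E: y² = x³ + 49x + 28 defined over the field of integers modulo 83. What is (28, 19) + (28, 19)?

tangent at (28, 19): λ = (3·28² + 49)/(2·19) ≡ 77/38. 38⁻¹ ≡ 59 (mod 83) since 38·59 = 2242 ≡ 1, so λ ≡ 77·59 ≡ 61.
  x = λ² - 28 - 28 = 3721 - 56 ≡ 13; y = λ·(28 - 13) - 19 ≡ 66. → (13, 66)

(13, 66)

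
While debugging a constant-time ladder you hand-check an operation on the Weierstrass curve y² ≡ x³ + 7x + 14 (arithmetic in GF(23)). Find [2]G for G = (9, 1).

tangent at (9, 1): λ = (3·9² + 7)/(2·1) ≡ 20/2. 2⁻¹ ≡ 12 (mod 23), so λ ≡ 20·12 ≡ 10.
  x = λ² - 9 - 9 = 100 - 18 ≡ 13; y = λ·(9 - 13) - 1 ≡ 5. → (13, 5)

(13, 5)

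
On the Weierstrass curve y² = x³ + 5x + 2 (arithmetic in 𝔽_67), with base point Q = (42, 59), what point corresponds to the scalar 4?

Repeated addition: build up to 4Q.
2Q: tangent at (42, 59): λ = (3·42² + 5)/(2·59) ≡ 4/51. 51⁻¹ ≡ 46 (mod 67), so λ ≡ 4·46 ≡ 50.
  x = λ² - 42 - 42 = 2500 - 84 ≡ 4; y = λ·(42 - 4) - 59 ≡ 32. → (4, 32)
3Q: (4, 32) + (42, 59). λ = (59 - 32)/(42 - 4) ≡ 27/38 mod 67. 38⁻¹ ≡ 30 (mod 67), so λ ≡ 6.
  x = λ² - 4 - 42 = 36 - 46 ≡ 57; y = λ·(4 - 57) - 32 ≡ 52. → (57, 52)
4Q: (57, 52) + (42, 59). λ = (59 - 52)/(42 - 57) ≡ 7/52 mod 67. 52⁻¹ ≡ 58 (mod 67) since 52·58 = 3016 ≡ 1, so λ ≡ 4.
  x = λ² - 57 - 42 = 16 - 99 ≡ 51; y = λ·(57 - 51) - 52 ≡ 39. → (51, 39)

(51, 39)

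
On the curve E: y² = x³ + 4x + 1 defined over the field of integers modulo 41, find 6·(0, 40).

Write G = (0, 40).
Double-and-add on 6 = (110)₂. Start with G = (0, 40) for the leading 1-bit.
double: tangent at (0, 40): λ = (3·0² + 4)/(2·40) ≡ 4/39. 39⁻¹ ≡ 20 (mod 41), so λ ≡ 4·20 ≡ 39.
  x = λ² - 0 - 0 = 1521 - 0 ≡ 4; y = λ·(0 - 4) - 40 ≡ 9. → (4, 9)
add G: (4, 9) + (0, 40). λ = (40 - 9)/(0 - 4) ≡ 31/37 mod 41. 37⁻¹ ≡ 10 (mod 41), so λ ≡ 23.
  x = λ² - 4 - 0 = 529 - 4 ≡ 33; y = λ·(4 - 33) - 9 ≡ 21. → (33, 21)
double: tangent at (33, 21): λ = (3·33² + 4)/(2·21) ≡ 32/1. 1⁻¹ ≡ 1 (mod 41), so λ ≡ 32·1 ≡ 32.
  x = λ² - 33 - 33 = 1024 - 66 ≡ 15; y = λ·(33 - 15) - 21 ≡ 22. → (15, 22)

(15, 22)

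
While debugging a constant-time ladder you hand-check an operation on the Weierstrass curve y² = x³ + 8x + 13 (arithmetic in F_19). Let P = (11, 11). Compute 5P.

Repeated addition: build up to 5P.
2P: tangent at (11, 11): λ = (3·11² + 8)/(2·11) ≡ 10/3. 3⁻¹ ≡ 13 (mod 19), so λ ≡ 10·13 ≡ 16.
  x = λ² - 11 - 11 = 256 - 22 ≡ 6; y = λ·(11 - 6) - 11 ≡ 12. → (6, 12)
3P: (6, 12) + (11, 11). λ = (11 - 12)/(11 - 6) ≡ 18/5 mod 19. 5⁻¹ ≡ 4 (mod 19), so λ ≡ 15.
  x = λ² - 6 - 11 = 225 - 17 ≡ 18; y = λ·(6 - 18) - 12 ≡ 17. → (18, 17)
4P: (18, 17) + (11, 11). λ = (11 - 17)/(11 - 18) ≡ 13/12 mod 19. 12⁻¹ ≡ 8 (mod 19) since 12·8 = 96 ≡ 1, so λ ≡ 9.
  x = λ² - 18 - 11 = 81 - 29 ≡ 14; y = λ·(18 - 14) - 17 ≡ 0. → (14, 0)
5P: (14, 0) + (11, 11). λ = (11 - 0)/(11 - 14) ≡ 11/16 mod 19. 16⁻¹ ≡ 6 (mod 19) since 16·6 = 96 ≡ 1, so λ ≡ 9.
  x = λ² - 14 - 11 = 81 - 25 ≡ 18; y = λ·(14 - 18) - 0 ≡ 2. → (18, 2)

(18, 2)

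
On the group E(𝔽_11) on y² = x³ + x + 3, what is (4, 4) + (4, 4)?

tangent at (4, 4): λ = (3·4² + 1)/(2·4) ≡ 5/8. 8⁻¹ ≡ 7 (mod 11) since 8·7 = 56 ≡ 1, so λ ≡ 5·7 ≡ 2.
  x = λ² - 4 - 4 = 4 - 8 ≡ 7; y = λ·(4 - 7) - 4 ≡ 1. → (7, 1)

(7, 1)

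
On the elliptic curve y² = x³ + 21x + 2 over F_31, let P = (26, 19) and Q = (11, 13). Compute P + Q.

(14, 23)

(26, 19) + (11, 13). λ = (13 - 19)/(11 - 26) ≡ 25/16 mod 31. 16⁻¹ ≡ 2 (mod 31), so λ ≡ 19.
  x = λ² - 26 - 11 = 361 - 37 ≡ 14; y = λ·(26 - 14) - 19 ≡ 23. → (14, 23)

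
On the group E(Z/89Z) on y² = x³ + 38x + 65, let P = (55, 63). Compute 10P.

Double-and-add on 10 = (1010)₂. Start with P = (55, 63) for the leading 1-bit.
double: tangent at (55, 63): λ = (3·55² + 38)/(2·63) ≡ 35/37. 37⁻¹ ≡ 77 (mod 89), so λ ≡ 35·77 ≡ 25.
  x = λ² - 55 - 55 = 625 - 110 ≡ 70; y = λ·(55 - 70) - 63 ≡ 7. → (70, 7)
double: tangent at (70, 7): λ = (3·70² + 38)/(2·7) ≡ 53/14. 14⁻¹ ≡ 70 (mod 89), so λ ≡ 53·70 ≡ 61.
  x = λ² - 70 - 70 = 3721 - 140 ≡ 21; y = λ·(70 - 21) - 7 ≡ 45. → (21, 45)
add P: (21, 45) + (55, 63). λ = (63 - 45)/(55 - 21) ≡ 18/34 mod 89. 34⁻¹ ≡ 55 (mod 89) since 34·55 = 1870 ≡ 1, so λ ≡ 11.
  x = λ² - 21 - 55 = 121 - 76 ≡ 45; y = λ·(21 - 45) - 45 ≡ 47. → (45, 47)
double: tangent at (45, 47): λ = (3·45² + 38)/(2·47) ≡ 61/5. 5⁻¹ ≡ 18 (mod 89), so λ ≡ 61·18 ≡ 30.
  x = λ² - 45 - 45 = 900 - 90 ≡ 9; y = λ·(45 - 9) - 47 ≡ 54. → (9, 54)

(9, 54)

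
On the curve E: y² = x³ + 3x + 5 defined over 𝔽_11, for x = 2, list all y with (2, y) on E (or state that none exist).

none

x³ + 3x + 5 = 19 ≡ 8 (mod 11).
8 is a non-residue mod 11; no y exists.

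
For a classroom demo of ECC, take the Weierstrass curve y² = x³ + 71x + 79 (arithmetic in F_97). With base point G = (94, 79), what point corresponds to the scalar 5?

(80, 19)

Double-and-add on 5 = (101)₂. Start with G = (94, 79) for the leading 1-bit.
double: tangent at (94, 79): λ = (3·94² + 71)/(2·79) ≡ 1/61. 61⁻¹ ≡ 35 (mod 97) since 61·35 = 2135 ≡ 1, so λ ≡ 1·35 ≡ 35.
  x = λ² - 94 - 94 = 1225 - 188 ≡ 67; y = λ·(94 - 67) - 79 ≡ 90. → (67, 90)
double: tangent at (67, 90): λ = (3·67² + 71)/(2·90) ≡ 55/83. 83⁻¹ ≡ 90 (mod 97), so λ ≡ 55·90 ≡ 3.
  x = λ² - 67 - 67 = 9 - 134 ≡ 69; y = λ·(67 - 69) - 90 ≡ 1. → (69, 1)
add G: (69, 1) + (94, 79). λ = (79 - 1)/(94 - 69) ≡ 78/25 mod 97. 25⁻¹ ≡ 66 (mod 97), so λ ≡ 7.
  x = λ² - 69 - 94 = 49 - 163 ≡ 80; y = λ·(69 - 80) - 1 ≡ 19. → (80, 19)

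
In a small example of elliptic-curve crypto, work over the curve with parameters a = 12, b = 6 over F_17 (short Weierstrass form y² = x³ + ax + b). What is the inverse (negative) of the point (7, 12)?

(7, 5)

-(7, 12) = (7, -12 mod 17) = (7, 5).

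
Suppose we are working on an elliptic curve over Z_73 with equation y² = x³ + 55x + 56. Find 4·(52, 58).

Write G = (52, 58).
Repeated addition: build up to 4G.
2G: tangent at (52, 58): λ = (3·52² + 55)/(2·58) ≡ 64/43. 43⁻¹ ≡ 17 (mod 73) since 43·17 = 731 ≡ 1, so λ ≡ 64·17 ≡ 66.
  x = λ² - 52 - 52 = 4356 - 104 ≡ 18; y = λ·(52 - 18) - 58 ≡ 69. → (18, 69)
3G: (18, 69) + (52, 58). λ = (58 - 69)/(52 - 18) ≡ 62/34 mod 73. 34⁻¹ ≡ 58 (mod 73) since 34·58 = 1972 ≡ 1, so λ ≡ 19.
  x = λ² - 18 - 52 = 361 - 70 ≡ 72; y = λ·(18 - 72) - 69 ≡ 0. → (72, 0)
4G: (72, 0) + (52, 58). λ = (58 - 0)/(52 - 72) ≡ 58/53 mod 73. 53⁻¹ ≡ 62 (mod 73) since 53·62 = 3286 ≡ 1, so λ ≡ 19.
  x = λ² - 72 - 52 = 361 - 124 ≡ 18; y = λ·(72 - 18) - 0 ≡ 4. → (18, 4)

(18, 4)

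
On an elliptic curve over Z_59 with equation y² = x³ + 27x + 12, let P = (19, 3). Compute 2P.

tangent at (19, 3): λ = (3·19² + 27)/(2·3) ≡ 48/6. 6⁻¹ ≡ 10 (mod 59), so λ ≡ 48·10 ≡ 8.
  x = λ² - 19 - 19 = 64 - 38 ≡ 26; y = λ·(19 - 26) - 3 ≡ 0. → (26, 0)

(26, 0)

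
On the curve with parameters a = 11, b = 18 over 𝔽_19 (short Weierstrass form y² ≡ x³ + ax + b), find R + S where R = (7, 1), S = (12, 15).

(7, 1) + (12, 15). λ = (15 - 1)/(12 - 7) ≡ 14/5 mod 19. 5⁻¹ ≡ 4 (mod 19), so λ ≡ 18.
  x = λ² - 7 - 12 = 324 - 19 ≡ 1; y = λ·(7 - 1) - 1 ≡ 12. → (1, 12)

(1, 12)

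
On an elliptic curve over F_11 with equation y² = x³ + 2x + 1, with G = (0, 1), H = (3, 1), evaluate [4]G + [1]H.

O

First 4G:
Repeated addition: build up to 4G.
2G: tangent at (0, 1): λ = (3·0² + 2)/(2·1) ≡ 2/2. 2⁻¹ ≡ 6 (mod 11) since 2·6 = 12 ≡ 1, so λ ≡ 2·6 ≡ 1.
  x = λ² - 0 - 0 = 1 - 0 ≡ 1; y = λ·(0 - 1) - 1 ≡ 9. → (1, 9)
3G: (1, 9) + (0, 1). λ = (1 - 9)/(0 - 1) ≡ 3/10 mod 11. 10⁻¹ ≡ 10 (mod 11), so λ ≡ 8.
  x = λ² - 1 - 0 = 64 - 1 ≡ 8; y = λ·(1 - 8) - 9 ≡ 1. → (8, 1)
4G: (8, 1) + (0, 1). λ = (1 - 1)/(0 - 8) ≡ 0/3 mod 11. 3⁻¹ ≡ 4 (mod 11), so λ ≡ 0.
  x = λ² - 8 - 0 = 0 - 8 ≡ 3; y = λ·(8 - 3) - 1 ≡ 10. → (3, 10)
4G = (3, 10).
Finally 4G + H:
(3, 10) + (3, 1): same x and y₁ ≡ -y₂, so the sum is 𝒪.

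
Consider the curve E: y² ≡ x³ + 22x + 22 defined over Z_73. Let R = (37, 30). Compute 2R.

tangent at (37, 30): λ = (3·37² + 22)/(2·30) ≡ 41/60. 60⁻¹ ≡ 28 (mod 73), so λ ≡ 41·28 ≡ 53.
  x = λ² - 37 - 37 = 2809 - 74 ≡ 34; y = λ·(37 - 34) - 30 ≡ 56. → (34, 56)

(34, 56)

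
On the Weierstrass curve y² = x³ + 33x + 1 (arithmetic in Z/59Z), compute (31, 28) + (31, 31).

O

The two points share x = 31 and their y-coordinates satisfy 28 + 31 ≡ 0 (mod 59), so they are inverses. Their sum is O.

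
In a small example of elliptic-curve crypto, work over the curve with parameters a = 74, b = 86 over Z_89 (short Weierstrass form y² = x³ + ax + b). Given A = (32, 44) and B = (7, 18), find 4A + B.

(7, 71)

First 4A:
Double-and-add on 4 = (100)₂. Start with A = (32, 44) for the leading 1-bit.
double: tangent at (32, 44): λ = (3·32² + 74)/(2·44) ≡ 31/88. 88⁻¹ ≡ 88 (mod 89), so λ ≡ 31·88 ≡ 58.
  x = λ² - 32 - 32 = 3364 - 64 ≡ 7; y = λ·(32 - 7) - 44 ≡ 71. → (7, 71)
double: tangent at (7, 71): λ = (3·7² + 74)/(2·71) ≡ 43/53. 53⁻¹ ≡ 42 (mod 89) since 53·42 = 2226 ≡ 1, so λ ≡ 43·42 ≡ 26.
  x = λ² - 7 - 7 = 676 - 14 ≡ 39; y = λ·(7 - 39) - 71 ≡ 76. → (39, 76)
4A = (39, 76).
Finally 4A + B:
(39, 76) + (7, 18). λ = (18 - 76)/(7 - 39) ≡ 31/57 mod 89. 57⁻¹ ≡ 25 (mod 89), so λ ≡ 63.
  x = λ² - 39 - 7 = 3969 - 46 ≡ 7; y = λ·(39 - 7) - 76 ≡ 71. → (7, 71)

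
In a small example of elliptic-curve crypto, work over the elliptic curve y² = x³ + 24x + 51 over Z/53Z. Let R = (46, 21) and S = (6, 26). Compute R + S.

(46, 21) + (6, 26). λ = (26 - 21)/(6 - 46) ≡ 5/13 mod 53. 13⁻¹ ≡ 49 (mod 53) since 13·49 = 637 ≡ 1, so λ ≡ 33.
  x = λ² - 46 - 6 = 1089 - 52 ≡ 30; y = λ·(46 - 30) - 21 ≡ 30. → (30, 30)

(30, 30)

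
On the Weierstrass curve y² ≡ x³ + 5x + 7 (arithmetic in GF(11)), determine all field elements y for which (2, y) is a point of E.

5, 6

x³ + 5x + 7 = 25 ≡ 3 (mod 11).
Square roots of 3 mod 11: 5 and 6 (since 5² = 25 ≡ 3).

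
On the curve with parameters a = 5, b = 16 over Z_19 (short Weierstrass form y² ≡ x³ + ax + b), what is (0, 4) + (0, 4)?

tangent at (0, 4): λ = (3·0² + 5)/(2·4) ≡ 5/8. 8⁻¹ ≡ 12 (mod 19), so λ ≡ 5·12 ≡ 3.
  x = λ² - 0 - 0 = 9 - 0 ≡ 9; y = λ·(0 - 9) - 4 ≡ 7. → (9, 7)

(9, 7)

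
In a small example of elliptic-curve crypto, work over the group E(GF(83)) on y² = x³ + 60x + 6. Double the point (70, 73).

tangent at (70, 73): λ = (3·70² + 60)/(2·73) ≡ 69/63. 63⁻¹ ≡ 29 (mod 83), so λ ≡ 69·29 ≡ 9.
  x = λ² - 70 - 70 = 81 - 140 ≡ 24; y = λ·(70 - 24) - 73 ≡ 9. → (24, 9)

(24, 9)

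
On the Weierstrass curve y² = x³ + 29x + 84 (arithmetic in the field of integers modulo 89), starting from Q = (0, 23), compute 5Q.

(54, 31)

Double-and-add on 5 = (101)₂. Start with Q = (0, 23) for the leading 1-bit.
double: tangent at (0, 23): λ = (3·0² + 29)/(2·23) ≡ 29/46. 46⁻¹ ≡ 60 (mod 89), so λ ≡ 29·60 ≡ 49.
  x = λ² - 0 - 0 = 2401 - 0 ≡ 87; y = λ·(0 - 87) - 23 ≡ 75. → (87, 75)
double: tangent at (87, 75): λ = (3·87² + 29)/(2·75) ≡ 41/61. 61⁻¹ ≡ 54 (mod 89), so λ ≡ 41·54 ≡ 78.
  x = λ² - 87 - 87 = 6084 - 174 ≡ 36; y = λ·(87 - 36) - 75 ≡ 76. → (36, 76)
add Q: (36, 76) + (0, 23). λ = (23 - 76)/(0 - 36) ≡ 36/53 mod 89. 53⁻¹ ≡ 42 (mod 89) since 53·42 = 2226 ≡ 1, so λ ≡ 88.
  x = λ² - 36 - 0 = 7744 - 36 ≡ 54; y = λ·(36 - 54) - 76 ≡ 31. → (54, 31)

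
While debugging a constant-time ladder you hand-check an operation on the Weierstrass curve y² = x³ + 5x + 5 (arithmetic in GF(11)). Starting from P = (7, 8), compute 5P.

Double-and-add on 5 = (101)₂. Start with P = (7, 8) for the leading 1-bit.
double: tangent at (7, 8): λ = (3·7² + 5)/(2·8) ≡ 9/5. 5⁻¹ ≡ 9 (mod 11), so λ ≡ 9·9 ≡ 4.
  x = λ² - 7 - 7 = 16 - 14 ≡ 2; y = λ·(7 - 2) - 8 ≡ 1. → (2, 1)
double: tangent at (2, 1): λ = (3·2² + 5)/(2·1) ≡ 6/2. 2⁻¹ ≡ 6 (mod 11), so λ ≡ 6·6 ≡ 3.
  x = λ² - 2 - 2 = 9 - 4 ≡ 5; y = λ·(2 - 5) - 1 ≡ 1. → (5, 1)
add P: (5, 1) + (7, 8). λ = (8 - 1)/(7 - 5) ≡ 7/2 mod 11. 2⁻¹ ≡ 6 (mod 11), so λ ≡ 9.
  x = λ² - 5 - 7 = 81 - 12 ≡ 3; y = λ·(5 - 3) - 1 ≡ 6. → (3, 6)

(3, 6)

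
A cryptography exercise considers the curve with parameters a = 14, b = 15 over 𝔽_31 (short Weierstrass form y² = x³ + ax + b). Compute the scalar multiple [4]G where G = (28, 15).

Repeated addition: build up to 4G.
2G: tangent at (28, 15): λ = (3·28² + 14)/(2·15) ≡ 10/30. 30⁻¹ ≡ 30 (mod 31), so λ ≡ 10·30 ≡ 21.
  x = λ² - 28 - 28 = 441 - 56 ≡ 13; y = λ·(28 - 13) - 15 ≡ 21. → (13, 21)
3G: (13, 21) + (28, 15). λ = (15 - 21)/(28 - 13) ≡ 25/15 mod 31. 15⁻¹ ≡ 29 (mod 31), so λ ≡ 12.
  x = λ² - 13 - 28 = 144 - 41 ≡ 10; y = λ·(13 - 10) - 21 ≡ 15. → (10, 15)
4G: (10, 15) + (28, 15). λ = (15 - 15)/(28 - 10) ≡ 0/18 mod 31. 18⁻¹ ≡ 19 (mod 31) since 18·19 = 342 ≡ 1, so λ ≡ 0.
  x = λ² - 10 - 28 = 0 - 38 ≡ 24; y = λ·(10 - 24) - 15 ≡ 16. → (24, 16)

(24, 16)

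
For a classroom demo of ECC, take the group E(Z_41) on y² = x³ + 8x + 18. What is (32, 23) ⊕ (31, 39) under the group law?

(32, 23) + (31, 39). λ = (39 - 23)/(31 - 32) ≡ 16/40 mod 41. 40⁻¹ ≡ 40 (mod 41), so λ ≡ 25.
  x = λ² - 32 - 31 = 625 - 63 ≡ 29; y = λ·(32 - 29) - 23 ≡ 11. → (29, 11)

(29, 11)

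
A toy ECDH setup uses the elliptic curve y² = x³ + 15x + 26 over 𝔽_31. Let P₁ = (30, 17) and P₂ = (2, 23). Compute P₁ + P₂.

(30, 17) + (2, 23). λ = (23 - 17)/(2 - 30) ≡ 6/3 mod 31. 3⁻¹ ≡ 21 (mod 31), so λ ≡ 2.
  x = λ² - 30 - 2 = 4 - 32 ≡ 3; y = λ·(30 - 3) - 17 ≡ 6. → (3, 6)

(3, 6)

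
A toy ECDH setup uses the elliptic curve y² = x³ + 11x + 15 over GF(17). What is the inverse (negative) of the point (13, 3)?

(13, 14)

-(13, 3) = (13, -3 mod 17) = (13, 14).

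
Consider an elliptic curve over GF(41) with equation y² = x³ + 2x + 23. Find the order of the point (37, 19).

2P: tangent at (37, 19): λ = (3·37² + 2)/(2·19) ≡ 9/38. 38⁻¹ ≡ 27 (mod 41), so λ ≡ 9·27 ≡ 38.
  x = λ² - 37 - 37 = 1444 - 74 ≡ 17; y = λ·(37 - 17) - 19 ≡ 3. → (17, 3)
3P: (17, 3) + (37, 19). λ = (19 - 3)/(37 - 17) ≡ 16/20 mod 41. 20⁻¹ ≡ 39 (mod 41), so λ ≡ 9.
  x = λ² - 17 - 37 = 81 - 54 ≡ 27; y = λ·(17 - 27) - 3 ≡ 30. → (27, 30)
4P: (27, 30) + (37, 19). λ = (19 - 30)/(37 - 27) ≡ 30/10 mod 41. 10⁻¹ ≡ 37 (mod 41) since 10·37 = 370 ≡ 1, so λ ≡ 3.
  x = λ² - 27 - 37 = 9 - 64 ≡ 27; y = λ·(27 - 27) - 30 ≡ 11. → (27, 11)
5P: (27, 11) + (37, 19). λ = (19 - 11)/(37 - 27) ≡ 8/10 mod 41. 10⁻¹ ≡ 37 (mod 41), so λ ≡ 9.
  x = λ² - 27 - 37 = 81 - 64 ≡ 17; y = λ·(27 - 17) - 11 ≡ 38. → (17, 38)
6P: (17, 38) + (37, 19). λ = (19 - 38)/(37 - 17) ≡ 22/20 mod 41. 20⁻¹ ≡ 39 (mod 41), so λ ≡ 38.
  x = λ² - 17 - 37 = 1444 - 54 ≡ 37; y = λ·(17 - 37) - 38 ≡ 22. → (37, 22)
7P: (37, 22) + (37, 19): same x and y₁ ≡ -y₂, so the sum is 𝒪.
7P = 𝒪, so the order is 7.

7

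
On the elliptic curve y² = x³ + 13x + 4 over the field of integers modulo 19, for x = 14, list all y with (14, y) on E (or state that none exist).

x³ + 13x + 4 = 2930 ≡ 4 (mod 19).
Square roots of 4 mod 19: 2 and 17 (since 2² = 4 ≡ 4).

2, 17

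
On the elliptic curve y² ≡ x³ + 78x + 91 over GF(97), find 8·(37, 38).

(72, 49)

Write P = (37, 38).
Double-and-add on 8 = (1000)₂. Start with P = (37, 38) for the leading 1-bit.
double: tangent at (37, 38): λ = (3·37² + 78)/(2·38) ≡ 14/76. 76⁻¹ ≡ 60 (mod 97), so λ ≡ 14·60 ≡ 64.
  x = λ² - 37 - 37 = 4096 - 74 ≡ 45; y = λ·(37 - 45) - 38 ≡ 32. → (45, 32)
double: tangent at (45, 32): λ = (3·45² + 78)/(2·32) ≡ 42/64. 64⁻¹ ≡ 47 (mod 97), so λ ≡ 42·47 ≡ 34.
  x = λ² - 45 - 45 = 1156 - 90 ≡ 96; y = λ·(45 - 96) - 32 ≡ 77. → (96, 77)
double: tangent at (96, 77): λ = (3·96² + 78)/(2·77) ≡ 81/57. 57⁻¹ ≡ 80 (mod 97), so λ ≡ 81·80 ≡ 78.
  x = λ² - 96 - 96 = 6084 - 192 ≡ 72; y = λ·(96 - 72) - 77 ≡ 49. → (72, 49)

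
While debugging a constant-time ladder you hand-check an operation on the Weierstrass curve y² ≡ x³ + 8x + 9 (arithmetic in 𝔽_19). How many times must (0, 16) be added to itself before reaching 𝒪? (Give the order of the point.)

2P: tangent at (0, 16): λ = (3·0² + 8)/(2·16) ≡ 8/13. 13⁻¹ ≡ 3 (mod 19) since 13·3 = 39 ≡ 1, so λ ≡ 8·3 ≡ 5.
  x = λ² - 0 - 0 = 25 - 0 ≡ 6; y = λ·(0 - 6) - 16 ≡ 11. → (6, 11)
3P: (6, 11) + (0, 16). λ = (16 - 11)/(0 - 6) ≡ 5/13 mod 19. 13⁻¹ ≡ 3 (mod 19) since 13·3 = 39 ≡ 1, so λ ≡ 15.
  x = λ² - 6 - 0 = 225 - 6 ≡ 10; y = λ·(6 - 10) - 11 ≡ 5. → (10, 5)
4P: (10, 5) + (0, 16). λ = (16 - 5)/(0 - 10) ≡ 11/9 mod 19. 9⁻¹ ≡ 17 (mod 19), so λ ≡ 16.
  x = λ² - 10 - 0 = 256 - 10 ≡ 18; y = λ·(10 - 18) - 5 ≡ 0. → (18, 0)
5P: (18, 0) + (0, 16). λ = (16 - 0)/(0 - 18) ≡ 16/1 mod 19. 1⁻¹ ≡ 1 (mod 19), so λ ≡ 16.
  x = λ² - 18 - 0 = 256 - 18 ≡ 10; y = λ·(18 - 10) - 0 ≡ 14. → (10, 14)
6P: (10, 14) + (0, 16). λ = (16 - 14)/(0 - 10) ≡ 2/9 mod 19. 9⁻¹ ≡ 17 (mod 19), so λ ≡ 15.
  x = λ² - 10 - 0 = 225 - 10 ≡ 6; y = λ·(10 - 6) - 14 ≡ 8. → (6, 8)
7P: (6, 8) + (0, 16). λ = (16 - 8)/(0 - 6) ≡ 8/13 mod 19. 13⁻¹ ≡ 3 (mod 19), so λ ≡ 5.
  x = λ² - 6 - 0 = 25 - 6 ≡ 0; y = λ·(6 - 0) - 8 ≡ 3. → (0, 3)
8P: (0, 3) + (0, 16): same x and y₁ ≡ -y₂, so the sum is 𝒪.
8P = 𝒪, so the order is 8.

8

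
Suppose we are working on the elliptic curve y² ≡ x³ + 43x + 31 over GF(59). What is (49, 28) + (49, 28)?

tangent at (49, 28): λ = (3·49² + 43)/(2·28) ≡ 48/56. 56⁻¹ ≡ 39 (mod 59) since 56·39 = 2184 ≡ 1, so λ ≡ 48·39 ≡ 43.
  x = λ² - 49 - 49 = 1849 - 98 ≡ 40; y = λ·(49 - 40) - 28 ≡ 5. → (40, 5)

(40, 5)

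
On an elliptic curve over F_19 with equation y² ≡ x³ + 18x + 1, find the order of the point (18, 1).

11

2P: tangent at (18, 1): λ = (3·18² + 18)/(2·1) ≡ 2/2. 2⁻¹ ≡ 10 (mod 19), so λ ≡ 2·10 ≡ 1.
  x = λ² - 18 - 18 = 1 - 36 ≡ 3; y = λ·(18 - 3) - 1 ≡ 14. → (3, 14)
3P: (3, 14) + (18, 1). λ = (1 - 14)/(18 - 3) ≡ 6/15 mod 19. 15⁻¹ ≡ 14 (mod 19), so λ ≡ 8.
  x = λ² - 3 - 18 = 64 - 21 ≡ 5; y = λ·(3 - 5) - 14 ≡ 8. → (5, 8)
4P: (5, 8) + (18, 1). λ = (1 - 8)/(18 - 5) ≡ 12/13 mod 19. 13⁻¹ ≡ 3 (mod 19), so λ ≡ 17.
  x = λ² - 5 - 18 = 289 - 23 ≡ 0; y = λ·(5 - 0) - 8 ≡ 1. → (0, 1)
5P: (0, 1) + (18, 1). λ = (1 - 1)/(18 - 0) ≡ 0/18 mod 19. 18⁻¹ ≡ 18 (mod 19), so λ ≡ 0.
  x = λ² - 0 - 18 = 0 - 18 ≡ 1; y = λ·(0 - 1) - 1 ≡ 18. → (1, 18)
6P: (1, 18) + (18, 1). λ = (1 - 18)/(18 - 1) ≡ 2/17 mod 19. 17⁻¹ ≡ 9 (mod 19) since 17·9 = 153 ≡ 1, so λ ≡ 18.
  x = λ² - 1 - 18 = 324 - 19 ≡ 1; y = λ·(1 - 1) - 18 ≡ 1. → (1, 1)
7P: (1, 1) + (18, 1). λ = (1 - 1)/(18 - 1) ≡ 0/17 mod 19. 17⁻¹ ≡ 9 (mod 19) since 17·9 = 153 ≡ 1, so λ ≡ 0.
  x = λ² - 1 - 18 = 0 - 19 ≡ 0; y = λ·(1 - 0) - 1 ≡ 18. → (0, 18)
8P: (0, 18) + (18, 1). λ = (1 - 18)/(18 - 0) ≡ 2/18 mod 19. 18⁻¹ ≡ 18 (mod 19), so λ ≡ 17.
  x = λ² - 0 - 18 = 289 - 18 ≡ 5; y = λ·(0 - 5) - 18 ≡ 11. → (5, 11)
9P: (5, 11) + (18, 1). λ = (1 - 11)/(18 - 5) ≡ 9/13 mod 19. 13⁻¹ ≡ 3 (mod 19), so λ ≡ 8.
  x = λ² - 5 - 18 = 64 - 23 ≡ 3; y = λ·(5 - 3) - 11 ≡ 5. → (3, 5)
10P: (3, 5) + (18, 1). λ = (1 - 5)/(18 - 3) ≡ 15/15 mod 19. 15⁻¹ ≡ 14 (mod 19), so λ ≡ 1.
  x = λ² - 3 - 18 = 1 - 21 ≡ 18; y = λ·(3 - 18) - 5 ≡ 18. → (18, 18)
11P: (18, 18) + (18, 1): same x and y₁ ≡ -y₂, so the sum is O.
11P = O, so the order is 11.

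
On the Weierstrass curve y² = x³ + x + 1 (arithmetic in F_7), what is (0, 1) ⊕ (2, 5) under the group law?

(0, 1) + (2, 5). λ = (5 - 1)/(2 - 0) ≡ 4/2 mod 7. 2⁻¹ ≡ 4 (mod 7) since 2·4 = 8 ≡ 1, so λ ≡ 2.
  x = λ² - 0 - 2 = 4 - 2 ≡ 2; y = λ·(0 - 2) - 1 ≡ 2. → (2, 2)

(2, 2)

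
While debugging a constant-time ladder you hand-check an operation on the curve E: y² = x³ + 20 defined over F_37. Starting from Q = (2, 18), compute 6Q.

Repeated addition: build up to 6Q.
2Q: tangent at (2, 18): λ = (3·2² + 0)/(2·18) ≡ 12/36. 36⁻¹ ≡ 36 (mod 37) since 36·36 = 1296 ≡ 1, so λ ≡ 12·36 ≡ 25.
  x = λ² - 2 - 2 = 625 - 4 ≡ 29; y = λ·(2 - 29) - 18 ≡ 10. → (29, 10)
3Q: (29, 10) + (2, 18). λ = (18 - 10)/(2 - 29) ≡ 8/10 mod 37. 10⁻¹ ≡ 26 (mod 37) since 10·26 = 260 ≡ 1, so λ ≡ 23.
  x = λ² - 29 - 2 = 529 - 31 ≡ 17; y = λ·(29 - 17) - 10 ≡ 7. → (17, 7)
4Q: (17, 7) + (2, 18). λ = (18 - 7)/(2 - 17) ≡ 11/22 mod 37. 22⁻¹ ≡ 32 (mod 37) since 22·32 = 704 ≡ 1, so λ ≡ 19.
  x = λ² - 17 - 2 = 361 - 19 ≡ 9; y = λ·(17 - 9) - 7 ≡ 34. → (9, 34)
5Q: (9, 34) + (2, 18). λ = (18 - 34)/(2 - 9) ≡ 21/30 mod 37. 30⁻¹ ≡ 21 (mod 37) since 30·21 = 630 ≡ 1, so λ ≡ 34.
  x = λ² - 9 - 2 = 1156 - 11 ≡ 35; y = λ·(9 - 35) - 34 ≡ 7. → (35, 7)
6Q: (35, 7) + (2, 18). λ = (18 - 7)/(2 - 35) ≡ 11/4 mod 37. 4⁻¹ ≡ 28 (mod 37), so λ ≡ 12.
  x = λ² - 35 - 2 = 144 - 37 ≡ 33; y = λ·(35 - 33) - 7 ≡ 17. → (33, 17)

(33, 17)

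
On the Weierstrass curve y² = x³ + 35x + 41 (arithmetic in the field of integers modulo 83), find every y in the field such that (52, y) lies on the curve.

37, 46

x³ + 35x + 41 = 142469 ≡ 41 (mod 83).
Square roots of 41 mod 83: 37 and 46 (since 37² = 1369 ≡ 41).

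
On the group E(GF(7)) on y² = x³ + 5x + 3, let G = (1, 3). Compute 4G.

Double-and-add on 4 = (100)₂. Start with G = (1, 3) for the leading 1-bit.
double: tangent at (1, 3): λ = (3·1² + 5)/(2·3) ≡ 1/6. 6⁻¹ ≡ 6 (mod 7), so λ ≡ 1·6 ≡ 6.
  x = λ² - 1 - 1 = 36 - 2 ≡ 6; y = λ·(1 - 6) - 3 ≡ 2. → (6, 2)
double: tangent at (6, 2): λ = (3·6² + 5)/(2·2) ≡ 1/4. 4⁻¹ ≡ 2 (mod 7), so λ ≡ 1·2 ≡ 2.
  x = λ² - 6 - 6 = 4 - 12 ≡ 6; y = λ·(6 - 6) - 2 ≡ 5. → (6, 5)

(6, 5)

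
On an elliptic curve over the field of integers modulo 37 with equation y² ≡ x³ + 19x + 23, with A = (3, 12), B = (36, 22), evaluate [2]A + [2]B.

First 2A:
Repeated addition: build up to 2A.
2A: tangent at (3, 12): λ = (3·3² + 19)/(2·12) ≡ 9/24. 24⁻¹ ≡ 17 (mod 37) since 24·17 = 408 ≡ 1, so λ ≡ 9·17 ≡ 5.
  x = λ² - 3 - 3 = 25 - 6 ≡ 19; y = λ·(3 - 19) - 12 ≡ 19. → (19, 19)
2A = (19, 19).
Next 2B:
Repeated addition: build up to 2B.
2B: tangent at (36, 22): λ = (3·36² + 19)/(2·22) ≡ 22/7. 7⁻¹ ≡ 16 (mod 37), so λ ≡ 22·16 ≡ 19.
  x = λ² - 36 - 36 = 361 - 72 ≡ 30; y = λ·(36 - 30) - 22 ≡ 18. → (30, 18)
2B = (30, 18).
Finally 2A + 2B:
(19, 19) + (30, 18). λ = (18 - 19)/(30 - 19) ≡ 36/11 mod 37. 11⁻¹ ≡ 27 (mod 37), so λ ≡ 10.
  x = λ² - 19 - 30 = 100 - 49 ≡ 14; y = λ·(19 - 14) - 19 ≡ 31. → (14, 31)

(14, 31)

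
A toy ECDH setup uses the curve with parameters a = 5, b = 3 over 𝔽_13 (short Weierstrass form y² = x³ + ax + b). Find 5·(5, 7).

Write P = (5, 7).
Double-and-add on 5 = (101)₂. Start with P = (5, 7) for the leading 1-bit.
double: tangent at (5, 7): λ = (3·5² + 5)/(2·7) ≡ 2/1. 1⁻¹ ≡ 1 (mod 13), so λ ≡ 2·1 ≡ 2.
  x = λ² - 5 - 5 = 4 - 10 ≡ 7; y = λ·(5 - 7) - 7 ≡ 2. → (7, 2)
double: tangent at (7, 2): λ = (3·7² + 5)/(2·2) ≡ 9/4. 4⁻¹ ≡ 10 (mod 13), so λ ≡ 9·10 ≡ 12.
  x = λ² - 7 - 7 = 144 - 14 ≡ 0; y = λ·(7 - 0) - 2 ≡ 4. → (0, 4)
add P: (0, 4) + (5, 7). λ = (7 - 4)/(5 - 0) ≡ 3/5 mod 13. 5⁻¹ ≡ 8 (mod 13), so λ ≡ 11.
  x = λ² - 0 - 5 = 121 - 5 ≡ 12; y = λ·(0 - 12) - 4 ≡ 7. → (12, 7)

(12, 7)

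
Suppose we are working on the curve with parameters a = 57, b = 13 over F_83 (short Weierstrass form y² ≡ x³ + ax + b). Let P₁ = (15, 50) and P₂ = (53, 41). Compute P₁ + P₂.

(25, 31)

(15, 50) + (53, 41). λ = (41 - 50)/(53 - 15) ≡ 74/38 mod 83. 38⁻¹ ≡ 59 (mod 83), so λ ≡ 50.
  x = λ² - 15 - 53 = 2500 - 68 ≡ 25; y = λ·(15 - 25) - 50 ≡ 31. → (25, 31)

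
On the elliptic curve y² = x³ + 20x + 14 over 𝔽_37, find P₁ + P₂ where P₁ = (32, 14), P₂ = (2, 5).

(19, 1)

(32, 14) + (2, 5). λ = (5 - 14)/(2 - 32) ≡ 28/7 mod 37. 7⁻¹ ≡ 16 (mod 37) since 7·16 = 112 ≡ 1, so λ ≡ 4.
  x = λ² - 32 - 2 = 16 - 34 ≡ 19; y = λ·(32 - 19) - 14 ≡ 1. → (19, 1)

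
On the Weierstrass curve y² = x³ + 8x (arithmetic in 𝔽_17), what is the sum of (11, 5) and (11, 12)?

The two points share x = 11 and their y-coordinates satisfy 5 + 12 ≡ 0 (mod 17), so they are inverses. Their sum is O.

O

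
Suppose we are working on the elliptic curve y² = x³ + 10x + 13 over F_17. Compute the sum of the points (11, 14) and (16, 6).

(11, 14) + (16, 6). λ = (6 - 14)/(16 - 11) ≡ 9/5 mod 17. 5⁻¹ ≡ 7 (mod 17), so λ ≡ 12.
  x = λ² - 11 - 16 = 144 - 27 ≡ 15; y = λ·(11 - 15) - 14 ≡ 6. → (15, 6)

(15, 6)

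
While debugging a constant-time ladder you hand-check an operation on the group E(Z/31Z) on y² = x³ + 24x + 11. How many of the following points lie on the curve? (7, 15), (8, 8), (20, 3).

1

(7, 15): 15² ≡ 8, rhs ≡ 26 → off.
(8, 8): 8² ≡ 2, rhs ≡ 2 → on.
(20, 3): 3² ≡ 9, rhs ≡ 28 → off.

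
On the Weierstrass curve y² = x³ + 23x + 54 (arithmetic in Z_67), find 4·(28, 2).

(13, 65)

Write P = (28, 2).
Double-and-add on 4 = (100)₂. Start with P = (28, 2) for the leading 1-bit.
double: tangent at (28, 2): λ = (3·28² + 23)/(2·2) ≡ 30/4. 4⁻¹ ≡ 17 (mod 67), so λ ≡ 30·17 ≡ 41.
  x = λ² - 28 - 28 = 1681 - 56 ≡ 17; y = λ·(28 - 17) - 2 ≡ 47. → (17, 47)
double: tangent at (17, 47): λ = (3·17² + 23)/(2·47) ≡ 19/27. 27⁻¹ ≡ 5 (mod 67), so λ ≡ 19·5 ≡ 28.
  x = λ² - 17 - 17 = 784 - 34 ≡ 13; y = λ·(17 - 13) - 47 ≡ 65. → (13, 65)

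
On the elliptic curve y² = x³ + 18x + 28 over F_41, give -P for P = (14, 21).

(14, 20)

-(14, 21) = (14, -21 mod 41) = (14, 20).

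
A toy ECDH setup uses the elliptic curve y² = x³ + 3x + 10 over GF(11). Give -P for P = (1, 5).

(1, 6)

-(1, 5) = (1, -5 mod 11) = (1, 6).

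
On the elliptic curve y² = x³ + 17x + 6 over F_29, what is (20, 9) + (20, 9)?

tangent at (20, 9): λ = (3·20² + 17)/(2·9) ≡ 28/18. 18⁻¹ ≡ 21 (mod 29), so λ ≡ 28·21 ≡ 8.
  x = λ² - 20 - 20 = 64 - 40 ≡ 24; y = λ·(20 - 24) - 9 ≡ 17. → (24, 17)

(24, 17)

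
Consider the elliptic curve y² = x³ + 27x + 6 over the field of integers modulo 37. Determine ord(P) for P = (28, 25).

2P: tangent at (28, 25): λ = (3·28² + 27)/(2·25) ≡ 11/13. 13⁻¹ ≡ 20 (mod 37), so λ ≡ 11·20 ≡ 35.
  x = λ² - 28 - 28 = 1225 - 56 ≡ 22; y = λ·(28 - 22) - 25 ≡ 0. → (22, 0)
3P: (22, 0) + (28, 25). λ = (25 - 0)/(28 - 22) ≡ 25/6 mod 37. 6⁻¹ ≡ 31 (mod 37) since 6·31 = 186 ≡ 1, so λ ≡ 35.
  x = λ² - 22 - 28 = 1225 - 50 ≡ 28; y = λ·(22 - 28) - 0 ≡ 12. → (28, 12)
4P: (28, 12) + (28, 25): same x and y₁ ≡ -y₂, so the sum is ∞.
4P = ∞, so the order is 4.

4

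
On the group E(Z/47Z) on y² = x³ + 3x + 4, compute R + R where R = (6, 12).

(16, 24)

tangent at (6, 12): λ = (3·6² + 3)/(2·12) ≡ 17/24. 24⁻¹ ≡ 2 (mod 47) since 24·2 = 48 ≡ 1, so λ ≡ 17·2 ≡ 34.
  x = λ² - 6 - 6 = 1156 - 12 ≡ 16; y = λ·(6 - 16) - 12 ≡ 24. → (16, 24)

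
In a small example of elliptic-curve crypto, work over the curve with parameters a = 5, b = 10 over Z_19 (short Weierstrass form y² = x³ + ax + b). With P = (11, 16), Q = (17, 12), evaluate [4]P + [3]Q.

(16, 14)

First 4P:
Repeated addition: build up to 4P.
2P: tangent at (11, 16): λ = (3·11² + 5)/(2·16) ≡ 7/13. 13⁻¹ ≡ 3 (mod 19) since 13·3 = 39 ≡ 1, so λ ≡ 7·3 ≡ 2.
  x = λ² - 11 - 11 = 4 - 22 ≡ 1; y = λ·(11 - 1) - 16 ≡ 4. → (1, 4)
3P: (1, 4) + (11, 16). λ = (16 - 4)/(11 - 1) ≡ 12/10 mod 19. 10⁻¹ ≡ 2 (mod 19), so λ ≡ 5.
  x = λ² - 1 - 11 = 25 - 12 ≡ 13; y = λ·(1 - 13) - 4 ≡ 12. → (13, 12)
4P: (13, 12) + (11, 16). λ = (16 - 12)/(11 - 13) ≡ 4/17 mod 19. 17⁻¹ ≡ 9 (mod 19), so λ ≡ 17.
  x = λ² - 13 - 11 = 289 - 24 ≡ 18; y = λ·(13 - 18) - 12 ≡ 17. → (18, 17)
4P = (18, 17).
Next 3Q:
Repeated addition: build up to 3Q.
2Q: tangent at (17, 12): λ = (3·17² + 5)/(2·12) ≡ 17/5. 5⁻¹ ≡ 4 (mod 19), so λ ≡ 17·4 ≡ 11.
  x = λ² - 17 - 17 = 121 - 34 ≡ 11; y = λ·(17 - 11) - 12 ≡ 16. → (11, 16)
3Q: (11, 16) + (17, 12). λ = (12 - 16)/(17 - 11) ≡ 15/6 mod 19. 6⁻¹ ≡ 16 (mod 19) since 6·16 = 96 ≡ 1, so λ ≡ 12.
  x = λ² - 11 - 17 = 144 - 28 ≡ 2; y = λ·(11 - 2) - 16 ≡ 16. → (2, 16)
3Q = (2, 16).
Finally 4P + 3Q:
(18, 17) + (2, 16). λ = (16 - 17)/(2 - 18) ≡ 18/3 mod 19. 3⁻¹ ≡ 13 (mod 19), so λ ≡ 6.
  x = λ² - 18 - 2 = 36 - 20 ≡ 16; y = λ·(18 - 16) - 17 ≡ 14. → (16, 14)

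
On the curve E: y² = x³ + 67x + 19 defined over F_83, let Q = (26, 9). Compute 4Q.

Double-and-add on 4 = (100)₂. Start with Q = (26, 9) for the leading 1-bit.
double: tangent at (26, 9): λ = (3·26² + 67)/(2·9) ≡ 20/18. 18⁻¹ ≡ 60 (mod 83) since 18·60 = 1080 ≡ 1, so λ ≡ 20·60 ≡ 38.
  x = λ² - 26 - 26 = 1444 - 52 ≡ 64; y = λ·(26 - 64) - 9 ≡ 41. → (64, 41)
double: tangent at (64, 41): λ = (3·64² + 67)/(2·41) ≡ 71/82. 82⁻¹ ≡ 82 (mod 83) since 82·82 = 6724 ≡ 1, so λ ≡ 71·82 ≡ 12.
  x = λ² - 64 - 64 = 144 - 128 ≡ 16; y = λ·(64 - 16) - 41 ≡ 37. → (16, 37)

(16, 37)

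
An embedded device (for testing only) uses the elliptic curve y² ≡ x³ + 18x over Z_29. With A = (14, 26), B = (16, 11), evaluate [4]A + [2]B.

(13, 13)

First 4A:
Repeated addition: build up to 4A.
2A: tangent at (14, 26): λ = (3·14² + 18)/(2·26) ≡ 26/23. 23⁻¹ ≡ 24 (mod 29), so λ ≡ 26·24 ≡ 15.
  x = λ² - 14 - 14 = 225 - 28 ≡ 23; y = λ·(14 - 23) - 26 ≡ 13. → (23, 13)
3A: (23, 13) + (14, 26). λ = (26 - 13)/(14 - 23) ≡ 13/20 mod 29. 20⁻¹ ≡ 16 (mod 29) since 20·16 = 320 ≡ 1, so λ ≡ 5.
  x = λ² - 23 - 14 = 25 - 37 ≡ 17; y = λ·(23 - 17) - 13 ≡ 17. → (17, 17)
4A: (17, 17) + (14, 26). λ = (26 - 17)/(14 - 17) ≡ 9/26 mod 29. 26⁻¹ ≡ 19 (mod 29) since 26·19 = 494 ≡ 1, so λ ≡ 26.
  x = λ² - 17 - 14 = 676 - 31 ≡ 7; y = λ·(17 - 7) - 17 ≡ 11. → (7, 11)
4A = (7, 11).
Next 2B:
Repeated addition: build up to 2B.
2B: tangent at (16, 11): λ = (3·16² + 18)/(2·11) ≡ 3/22. 22⁻¹ ≡ 4 (mod 29) since 22·4 = 88 ≡ 1, so λ ≡ 3·4 ≡ 12.
  x = λ² - 16 - 16 = 144 - 32 ≡ 25; y = λ·(16 - 25) - 11 ≡ 26. → (25, 26)
2B = (25, 26).
Finally 4A + 2B:
(7, 11) + (25, 26). λ = (26 - 11)/(25 - 7) ≡ 15/18 mod 29. 18⁻¹ ≡ 21 (mod 29) since 18·21 = 378 ≡ 1, so λ ≡ 25.
  x = λ² - 7 - 25 = 625 - 32 ≡ 13; y = λ·(7 - 13) - 11 ≡ 13. → (13, 13)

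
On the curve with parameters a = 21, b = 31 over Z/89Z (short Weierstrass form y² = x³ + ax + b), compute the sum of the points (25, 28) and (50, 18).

(25, 28) + (50, 18). λ = (18 - 28)/(50 - 25) ≡ 79/25 mod 89. 25⁻¹ ≡ 57 (mod 89), so λ ≡ 53.
  x = λ² - 25 - 50 = 2809 - 75 ≡ 64; y = λ·(25 - 64) - 28 ≡ 41. → (64, 41)

(64, 41)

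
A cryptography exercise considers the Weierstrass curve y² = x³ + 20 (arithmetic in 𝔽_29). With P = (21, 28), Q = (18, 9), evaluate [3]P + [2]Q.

(9, 16)

First 3P:
Repeated addition: build up to 3P.
2P: tangent at (21, 28): λ = (3·21² + 0)/(2·28) ≡ 18/27. 27⁻¹ ≡ 14 (mod 29), so λ ≡ 18·14 ≡ 20.
  x = λ² - 21 - 21 = 400 - 42 ≡ 10; y = λ·(21 - 10) - 28 ≡ 18. → (10, 18)
3P: (10, 18) + (21, 28). λ = (28 - 18)/(21 - 10) ≡ 10/11 mod 29. 11⁻¹ ≡ 8 (mod 29) since 11·8 = 88 ≡ 1, so λ ≡ 22.
  x = λ² - 10 - 21 = 484 - 31 ≡ 18; y = λ·(10 - 18) - 18 ≡ 9. → (18, 9)
3P = (18, 9).
Next 2Q:
Repeated addition: build up to 2Q.
2Q: tangent at (18, 9): λ = (3·18² + 0)/(2·9) ≡ 15/18. 18⁻¹ ≡ 21 (mod 29), so λ ≡ 15·21 ≡ 25.
  x = λ² - 18 - 18 = 625 - 36 ≡ 9; y = λ·(18 - 9) - 9 ≡ 13. → (9, 13)
2Q = (9, 13).
Finally 3P + 2Q:
(18, 9) + (9, 13). λ = (13 - 9)/(9 - 18) ≡ 4/20 mod 29. 20⁻¹ ≡ 16 (mod 29) since 20·16 = 320 ≡ 1, so λ ≡ 6.
  x = λ² - 18 - 9 = 36 - 27 ≡ 9; y = λ·(18 - 9) - 9 ≡ 16. → (9, 16)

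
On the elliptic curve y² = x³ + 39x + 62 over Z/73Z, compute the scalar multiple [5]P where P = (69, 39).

(20, 70)

Double-and-add on 5 = (101)₂. Start with P = (69, 39) for the leading 1-bit.
double: tangent at (69, 39): λ = (3·69² + 39)/(2·39) ≡ 14/5. 5⁻¹ ≡ 44 (mod 73), so λ ≡ 14·44 ≡ 32.
  x = λ² - 69 - 69 = 1024 - 138 ≡ 10; y = λ·(69 - 10) - 39 ≡ 24. → (10, 24)
double: tangent at (10, 24): λ = (3·10² + 39)/(2·24) ≡ 47/48. 48⁻¹ ≡ 35 (mod 73), so λ ≡ 47·35 ≡ 39.
  x = λ² - 10 - 10 = 1521 - 20 ≡ 41; y = λ·(10 - 41) - 24 ≡ 8. → (41, 8)
add P: (41, 8) + (69, 39). λ = (39 - 8)/(69 - 41) ≡ 31/28 mod 73. 28⁻¹ ≡ 60 (mod 73), so λ ≡ 35.
  x = λ² - 41 - 69 = 1225 - 110 ≡ 20; y = λ·(41 - 20) - 8 ≡ 70. → (20, 70)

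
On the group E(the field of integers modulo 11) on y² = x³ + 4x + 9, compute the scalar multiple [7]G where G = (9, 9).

Repeated addition: build up to 7G.
2G: tangent at (9, 9): λ = (3·9² + 4)/(2·9) ≡ 5/7. 7⁻¹ ≡ 8 (mod 11) since 7·8 = 56 ≡ 1, so λ ≡ 5·8 ≡ 7.
  x = λ² - 9 - 9 = 49 - 18 ≡ 9; y = λ·(9 - 9) - 9 ≡ 2. → (9, 2)
3G: (9, 2) + (9, 9): same x and y₁ ≡ -y₂, so the sum is O.
4G: O + (9, 9) = (9, 9) (identity).
5G: tangent at (9, 9): λ = (3·9² + 4)/(2·9) ≡ 5/7. 7⁻¹ ≡ 8 (mod 11), so λ ≡ 5·8 ≡ 7.
  x = λ² - 9 - 9 = 49 - 18 ≡ 9; y = λ·(9 - 9) - 9 ≡ 2. → (9, 2)
6G: (9, 2) + (9, 9): same x and y₁ ≡ -y₂, so the sum is O.
7G: O + (9, 9) = (9, 9) (identity).

(9, 9)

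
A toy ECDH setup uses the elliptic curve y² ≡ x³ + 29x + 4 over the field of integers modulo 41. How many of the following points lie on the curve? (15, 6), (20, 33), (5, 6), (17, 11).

(15, 6): 6² ≡ 36, rhs ≡ 1 → off.
(20, 33): 33² ≡ 23, rhs ≡ 15 → off.
(5, 6): 6² ≡ 36, rhs ≡ 28 → off.
(17, 11): 11² ≡ 39, rhs ≡ 39 → on.

1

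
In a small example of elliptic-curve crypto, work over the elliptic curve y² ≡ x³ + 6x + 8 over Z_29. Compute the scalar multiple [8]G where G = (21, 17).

Double-and-add on 8 = (1000)₂. Start with G = (21, 17) for the leading 1-bit.
double: tangent at (21, 17): λ = (3·21² + 6)/(2·17) ≡ 24/5. 5⁻¹ ≡ 6 (mod 29), so λ ≡ 24·6 ≡ 28.
  x = λ² - 21 - 21 = 784 - 42 ≡ 17; y = λ·(21 - 17) - 17 ≡ 8. → (17, 8)
double: tangent at (17, 8): λ = (3·17² + 6)/(2·8) ≡ 3/16. 16⁻¹ ≡ 20 (mod 29), so λ ≡ 3·20 ≡ 2.
  x = λ² - 17 - 17 = 4 - 34 ≡ 28; y = λ·(17 - 28) - 8 ≡ 28. → (28, 28)
double: tangent at (28, 28): λ = (3·28² + 6)/(2·28) ≡ 9/27. 27⁻¹ ≡ 14 (mod 29), so λ ≡ 9·14 ≡ 10.
  x = λ² - 28 - 28 = 100 - 56 ≡ 15; y = λ·(28 - 15) - 28 ≡ 15. → (15, 15)

(15, 15)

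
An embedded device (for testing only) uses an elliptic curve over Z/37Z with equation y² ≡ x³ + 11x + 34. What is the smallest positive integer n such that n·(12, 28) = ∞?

2P: tangent at (12, 28): λ = (3·12² + 11)/(2·28) ≡ 36/19. 19⁻¹ ≡ 2 (mod 37) since 19·2 = 38 ≡ 1, so λ ≡ 36·2 ≡ 35.
  x = λ² - 12 - 12 = 1225 - 24 ≡ 17; y = λ·(12 - 17) - 28 ≡ 19. → (17, 19)
3P: (17, 19) + (12, 28). λ = (28 - 19)/(12 - 17) ≡ 9/32 mod 37. 32⁻¹ ≡ 22 (mod 37) since 32·22 = 704 ≡ 1, so λ ≡ 13.
  x = λ² - 17 - 12 = 169 - 29 ≡ 29; y = λ·(17 - 29) - 19 ≡ 10. → (29, 10)
4P: (29, 10) + (12, 28). λ = (28 - 10)/(12 - 29) ≡ 18/20 mod 37. 20⁻¹ ≡ 13 (mod 37), so λ ≡ 12.
  x = λ² - 29 - 12 = 144 - 41 ≡ 29; y = λ·(29 - 29) - 10 ≡ 27. → (29, 27)
5P: (29, 27) + (12, 28). λ = (28 - 27)/(12 - 29) ≡ 1/20 mod 37. 20⁻¹ ≡ 13 (mod 37), so λ ≡ 13.
  x = λ² - 29 - 12 = 169 - 41 ≡ 17; y = λ·(29 - 17) - 27 ≡ 18. → (17, 18)
6P: (17, 18) + (12, 28). λ = (28 - 18)/(12 - 17) ≡ 10/32 mod 37. 32⁻¹ ≡ 22 (mod 37) since 32·22 = 704 ≡ 1, so λ ≡ 35.
  x = λ² - 17 - 12 = 1225 - 29 ≡ 12; y = λ·(17 - 12) - 18 ≡ 9. → (12, 9)
7P: (12, 9) + (12, 28): same x and y₁ ≡ -y₂, so the sum is ∞.
7P = ∞, so the order is 7.

7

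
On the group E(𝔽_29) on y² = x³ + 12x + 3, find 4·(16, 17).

Write G = (16, 17).
Repeated addition: build up to 4G.
2G: tangent at (16, 17): λ = (3·16² + 12)/(2·17) ≡ 26/5. 5⁻¹ ≡ 6 (mod 29) since 5·6 = 30 ≡ 1, so λ ≡ 26·6 ≡ 11.
  x = λ² - 16 - 16 = 121 - 32 ≡ 2; y = λ·(16 - 2) - 17 ≡ 21. → (2, 21)
3G: (2, 21) + (16, 17). λ = (17 - 21)/(16 - 2) ≡ 25/14 mod 29. 14⁻¹ ≡ 27 (mod 29), so λ ≡ 8.
  x = λ² - 2 - 16 = 64 - 18 ≡ 17; y = λ·(2 - 17) - 21 ≡ 4. → (17, 4)
4G: (17, 4) + (16, 17). λ = (17 - 4)/(16 - 17) ≡ 13/28 mod 29. 28⁻¹ ≡ 28 (mod 29) since 28·28 = 784 ≡ 1, so λ ≡ 16.
  x = λ² - 17 - 16 = 256 - 33 ≡ 20; y = λ·(17 - 20) - 4 ≡ 6. → (20, 6)

(20, 6)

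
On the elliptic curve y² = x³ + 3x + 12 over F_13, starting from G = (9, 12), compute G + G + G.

Repeated addition: build up to 3G.
2G: tangent at (9, 12): λ = (3·9² + 3)/(2·12) ≡ 12/11. 11⁻¹ ≡ 6 (mod 13), so λ ≡ 12·6 ≡ 7.
  x = λ² - 9 - 9 = 49 - 18 ≡ 5; y = λ·(9 - 5) - 12 ≡ 3. → (5, 3)
3G: (5, 3) + (9, 12). λ = (12 - 3)/(9 - 5) ≡ 9/4 mod 13. 4⁻¹ ≡ 10 (mod 13) since 4·10 = 40 ≡ 1, so λ ≡ 12.
  x = λ² - 5 - 9 = 144 - 14 ≡ 0; y = λ·(5 - 0) - 3 ≡ 5. → (0, 5)

(0, 5)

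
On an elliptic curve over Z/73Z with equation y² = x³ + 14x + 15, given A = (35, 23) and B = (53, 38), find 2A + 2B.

First 2A:
Repeated addition: build up to 2A.
2A: tangent at (35, 23): λ = (3·35² + 14)/(2·23) ≡ 39/46. 46⁻¹ ≡ 27 (mod 73), so λ ≡ 39·27 ≡ 31.
  x = λ² - 35 - 35 = 961 - 70 ≡ 15; y = λ·(35 - 15) - 23 ≡ 13. → (15, 13)
2A = (15, 13).
Next 2B:
Repeated addition: build up to 2B.
2B: tangent at (53, 38): λ = (3·53² + 14)/(2·38) ≡ 46/3. 3⁻¹ ≡ 49 (mod 73), so λ ≡ 46·49 ≡ 64.
  x = λ² - 53 - 53 = 4096 - 106 ≡ 48; y = λ·(53 - 48) - 38 ≡ 63. → (48, 63)
2B = (48, 63).
Finally 2A + 2B:
(15, 13) + (48, 63). λ = (63 - 13)/(48 - 15) ≡ 50/33 mod 73. 33⁻¹ ≡ 31 (mod 73), so λ ≡ 17.
  x = λ² - 15 - 48 = 289 - 63 ≡ 7; y = λ·(15 - 7) - 13 ≡ 50. → (7, 50)

(7, 50)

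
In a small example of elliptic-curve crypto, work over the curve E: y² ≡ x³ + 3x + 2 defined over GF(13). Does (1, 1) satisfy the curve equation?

no

y² = 1² ≡ 1; x³ + 3x + 2 = 6 ≡ 6 (mod 13). 1 ≠ 6.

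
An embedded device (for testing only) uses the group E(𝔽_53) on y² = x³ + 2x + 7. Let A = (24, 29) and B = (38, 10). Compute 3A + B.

First 3A:
Repeated addition: build up to 3A.
2A: tangent at (24, 29): λ = (3·24² + 2)/(2·29) ≡ 34/5. 5⁻¹ ≡ 32 (mod 53) since 5·32 = 160 ≡ 1, so λ ≡ 34·32 ≡ 28.
  x = λ² - 24 - 24 = 784 - 48 ≡ 47; y = λ·(24 - 47) - 29 ≡ 16. → (47, 16)
3A: (47, 16) + (24, 29). λ = (29 - 16)/(24 - 47) ≡ 13/30 mod 53. 30⁻¹ ≡ 23 (mod 53), so λ ≡ 34.
  x = λ² - 47 - 24 = 1156 - 71 ≡ 25; y = λ·(47 - 25) - 16 ≡ 43. → (25, 43)
3A = (25, 43).
Finally 3A + B:
(25, 43) + (38, 10). λ = (10 - 43)/(38 - 25) ≡ 20/13 mod 53. 13⁻¹ ≡ 49 (mod 53), so λ ≡ 26.
  x = λ² - 25 - 38 = 676 - 63 ≡ 30; y = λ·(25 - 30) - 43 ≡ 39. → (30, 39)

(30, 39)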